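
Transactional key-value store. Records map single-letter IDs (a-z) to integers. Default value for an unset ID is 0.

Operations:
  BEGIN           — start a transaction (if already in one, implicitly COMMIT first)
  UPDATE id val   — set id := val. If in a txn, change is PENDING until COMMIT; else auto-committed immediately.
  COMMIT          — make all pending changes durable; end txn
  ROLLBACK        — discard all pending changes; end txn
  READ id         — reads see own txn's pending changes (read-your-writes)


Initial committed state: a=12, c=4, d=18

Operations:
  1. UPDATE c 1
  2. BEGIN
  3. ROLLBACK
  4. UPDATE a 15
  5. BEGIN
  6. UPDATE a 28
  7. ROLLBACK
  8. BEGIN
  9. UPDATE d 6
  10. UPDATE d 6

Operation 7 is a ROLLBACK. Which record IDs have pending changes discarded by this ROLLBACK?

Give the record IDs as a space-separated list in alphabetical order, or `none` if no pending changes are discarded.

Answer: a

Derivation:
Initial committed: {a=12, c=4, d=18}
Op 1: UPDATE c=1 (auto-commit; committed c=1)
Op 2: BEGIN: in_txn=True, pending={}
Op 3: ROLLBACK: discarded pending []; in_txn=False
Op 4: UPDATE a=15 (auto-commit; committed a=15)
Op 5: BEGIN: in_txn=True, pending={}
Op 6: UPDATE a=28 (pending; pending now {a=28})
Op 7: ROLLBACK: discarded pending ['a']; in_txn=False
Op 8: BEGIN: in_txn=True, pending={}
Op 9: UPDATE d=6 (pending; pending now {d=6})
Op 10: UPDATE d=6 (pending; pending now {d=6})
ROLLBACK at op 7 discards: ['a']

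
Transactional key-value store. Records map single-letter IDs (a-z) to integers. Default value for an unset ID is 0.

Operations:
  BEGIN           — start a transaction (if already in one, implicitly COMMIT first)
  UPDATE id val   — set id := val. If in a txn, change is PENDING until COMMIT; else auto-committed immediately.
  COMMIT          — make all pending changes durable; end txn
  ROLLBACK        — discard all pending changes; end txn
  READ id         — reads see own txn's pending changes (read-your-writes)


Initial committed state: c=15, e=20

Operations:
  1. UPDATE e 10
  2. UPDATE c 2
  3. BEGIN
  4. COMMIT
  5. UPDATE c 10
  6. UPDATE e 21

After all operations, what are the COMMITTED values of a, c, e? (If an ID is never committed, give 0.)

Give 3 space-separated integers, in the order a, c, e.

Answer: 0 10 21

Derivation:
Initial committed: {c=15, e=20}
Op 1: UPDATE e=10 (auto-commit; committed e=10)
Op 2: UPDATE c=2 (auto-commit; committed c=2)
Op 3: BEGIN: in_txn=True, pending={}
Op 4: COMMIT: merged [] into committed; committed now {c=2, e=10}
Op 5: UPDATE c=10 (auto-commit; committed c=10)
Op 6: UPDATE e=21 (auto-commit; committed e=21)
Final committed: {c=10, e=21}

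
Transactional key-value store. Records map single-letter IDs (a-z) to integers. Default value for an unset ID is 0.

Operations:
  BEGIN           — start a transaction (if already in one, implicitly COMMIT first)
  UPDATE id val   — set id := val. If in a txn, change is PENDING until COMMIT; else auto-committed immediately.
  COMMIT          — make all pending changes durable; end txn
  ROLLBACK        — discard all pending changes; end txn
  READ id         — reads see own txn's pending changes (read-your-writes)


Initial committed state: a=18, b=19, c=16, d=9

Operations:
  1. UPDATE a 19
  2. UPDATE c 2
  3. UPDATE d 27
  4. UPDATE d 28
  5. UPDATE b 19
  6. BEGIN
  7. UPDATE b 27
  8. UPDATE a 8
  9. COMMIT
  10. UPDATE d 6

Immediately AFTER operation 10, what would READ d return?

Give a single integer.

Initial committed: {a=18, b=19, c=16, d=9}
Op 1: UPDATE a=19 (auto-commit; committed a=19)
Op 2: UPDATE c=2 (auto-commit; committed c=2)
Op 3: UPDATE d=27 (auto-commit; committed d=27)
Op 4: UPDATE d=28 (auto-commit; committed d=28)
Op 5: UPDATE b=19 (auto-commit; committed b=19)
Op 6: BEGIN: in_txn=True, pending={}
Op 7: UPDATE b=27 (pending; pending now {b=27})
Op 8: UPDATE a=8 (pending; pending now {a=8, b=27})
Op 9: COMMIT: merged ['a', 'b'] into committed; committed now {a=8, b=27, c=2, d=28}
Op 10: UPDATE d=6 (auto-commit; committed d=6)
After op 10: visible(d) = 6 (pending={}, committed={a=8, b=27, c=2, d=6})

Answer: 6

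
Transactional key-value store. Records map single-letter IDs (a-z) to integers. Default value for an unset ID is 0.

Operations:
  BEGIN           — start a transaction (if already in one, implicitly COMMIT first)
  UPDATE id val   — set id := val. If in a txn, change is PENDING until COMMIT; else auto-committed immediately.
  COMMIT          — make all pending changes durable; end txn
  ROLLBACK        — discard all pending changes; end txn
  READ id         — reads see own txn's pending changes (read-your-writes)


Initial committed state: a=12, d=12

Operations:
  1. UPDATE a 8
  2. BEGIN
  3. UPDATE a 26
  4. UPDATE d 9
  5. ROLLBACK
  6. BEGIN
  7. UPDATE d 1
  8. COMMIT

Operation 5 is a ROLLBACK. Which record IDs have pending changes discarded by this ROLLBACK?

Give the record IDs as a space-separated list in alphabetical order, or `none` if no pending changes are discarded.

Initial committed: {a=12, d=12}
Op 1: UPDATE a=8 (auto-commit; committed a=8)
Op 2: BEGIN: in_txn=True, pending={}
Op 3: UPDATE a=26 (pending; pending now {a=26})
Op 4: UPDATE d=9 (pending; pending now {a=26, d=9})
Op 5: ROLLBACK: discarded pending ['a', 'd']; in_txn=False
Op 6: BEGIN: in_txn=True, pending={}
Op 7: UPDATE d=1 (pending; pending now {d=1})
Op 8: COMMIT: merged ['d'] into committed; committed now {a=8, d=1}
ROLLBACK at op 5 discards: ['a', 'd']

Answer: a d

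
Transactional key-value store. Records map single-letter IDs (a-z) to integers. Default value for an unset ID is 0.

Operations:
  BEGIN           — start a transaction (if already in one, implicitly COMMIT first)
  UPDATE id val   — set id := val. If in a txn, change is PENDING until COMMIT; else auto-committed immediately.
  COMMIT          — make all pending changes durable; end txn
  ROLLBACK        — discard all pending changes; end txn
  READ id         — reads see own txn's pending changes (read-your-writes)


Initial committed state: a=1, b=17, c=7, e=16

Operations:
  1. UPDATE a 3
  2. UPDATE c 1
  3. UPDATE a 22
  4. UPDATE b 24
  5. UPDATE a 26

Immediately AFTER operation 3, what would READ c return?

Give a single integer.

Initial committed: {a=1, b=17, c=7, e=16}
Op 1: UPDATE a=3 (auto-commit; committed a=3)
Op 2: UPDATE c=1 (auto-commit; committed c=1)
Op 3: UPDATE a=22 (auto-commit; committed a=22)
After op 3: visible(c) = 1 (pending={}, committed={a=22, b=17, c=1, e=16})

Answer: 1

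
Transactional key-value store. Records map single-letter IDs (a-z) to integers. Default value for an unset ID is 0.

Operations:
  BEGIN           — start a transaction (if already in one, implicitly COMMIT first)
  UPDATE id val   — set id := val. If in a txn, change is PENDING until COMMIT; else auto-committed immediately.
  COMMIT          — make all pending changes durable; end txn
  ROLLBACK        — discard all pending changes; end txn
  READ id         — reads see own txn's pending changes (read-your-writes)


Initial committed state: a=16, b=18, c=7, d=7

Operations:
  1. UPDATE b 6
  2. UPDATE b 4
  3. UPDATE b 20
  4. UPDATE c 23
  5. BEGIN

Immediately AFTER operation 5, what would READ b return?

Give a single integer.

Initial committed: {a=16, b=18, c=7, d=7}
Op 1: UPDATE b=6 (auto-commit; committed b=6)
Op 2: UPDATE b=4 (auto-commit; committed b=4)
Op 3: UPDATE b=20 (auto-commit; committed b=20)
Op 4: UPDATE c=23 (auto-commit; committed c=23)
Op 5: BEGIN: in_txn=True, pending={}
After op 5: visible(b) = 20 (pending={}, committed={a=16, b=20, c=23, d=7})

Answer: 20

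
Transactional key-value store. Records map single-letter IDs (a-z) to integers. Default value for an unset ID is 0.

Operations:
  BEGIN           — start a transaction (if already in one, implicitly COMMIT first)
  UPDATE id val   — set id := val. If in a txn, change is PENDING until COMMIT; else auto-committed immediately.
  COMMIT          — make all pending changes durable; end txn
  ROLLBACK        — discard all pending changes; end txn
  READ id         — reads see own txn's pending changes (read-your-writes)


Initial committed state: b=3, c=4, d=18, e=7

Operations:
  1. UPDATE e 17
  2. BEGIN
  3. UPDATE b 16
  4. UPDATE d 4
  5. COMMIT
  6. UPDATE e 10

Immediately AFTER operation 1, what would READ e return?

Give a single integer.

Answer: 17

Derivation:
Initial committed: {b=3, c=4, d=18, e=7}
Op 1: UPDATE e=17 (auto-commit; committed e=17)
After op 1: visible(e) = 17 (pending={}, committed={b=3, c=4, d=18, e=17})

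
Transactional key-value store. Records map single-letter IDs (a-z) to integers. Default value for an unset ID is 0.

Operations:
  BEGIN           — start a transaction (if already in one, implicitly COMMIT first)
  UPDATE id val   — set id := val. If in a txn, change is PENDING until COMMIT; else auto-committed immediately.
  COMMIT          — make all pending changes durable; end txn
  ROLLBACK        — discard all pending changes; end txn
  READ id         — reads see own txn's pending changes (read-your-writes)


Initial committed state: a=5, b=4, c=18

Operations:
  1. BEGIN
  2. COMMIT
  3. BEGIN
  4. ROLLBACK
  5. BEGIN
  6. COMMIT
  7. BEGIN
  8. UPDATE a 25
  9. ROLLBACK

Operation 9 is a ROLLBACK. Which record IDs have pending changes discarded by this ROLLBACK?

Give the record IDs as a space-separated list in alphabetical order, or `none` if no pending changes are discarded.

Initial committed: {a=5, b=4, c=18}
Op 1: BEGIN: in_txn=True, pending={}
Op 2: COMMIT: merged [] into committed; committed now {a=5, b=4, c=18}
Op 3: BEGIN: in_txn=True, pending={}
Op 4: ROLLBACK: discarded pending []; in_txn=False
Op 5: BEGIN: in_txn=True, pending={}
Op 6: COMMIT: merged [] into committed; committed now {a=5, b=4, c=18}
Op 7: BEGIN: in_txn=True, pending={}
Op 8: UPDATE a=25 (pending; pending now {a=25})
Op 9: ROLLBACK: discarded pending ['a']; in_txn=False
ROLLBACK at op 9 discards: ['a']

Answer: a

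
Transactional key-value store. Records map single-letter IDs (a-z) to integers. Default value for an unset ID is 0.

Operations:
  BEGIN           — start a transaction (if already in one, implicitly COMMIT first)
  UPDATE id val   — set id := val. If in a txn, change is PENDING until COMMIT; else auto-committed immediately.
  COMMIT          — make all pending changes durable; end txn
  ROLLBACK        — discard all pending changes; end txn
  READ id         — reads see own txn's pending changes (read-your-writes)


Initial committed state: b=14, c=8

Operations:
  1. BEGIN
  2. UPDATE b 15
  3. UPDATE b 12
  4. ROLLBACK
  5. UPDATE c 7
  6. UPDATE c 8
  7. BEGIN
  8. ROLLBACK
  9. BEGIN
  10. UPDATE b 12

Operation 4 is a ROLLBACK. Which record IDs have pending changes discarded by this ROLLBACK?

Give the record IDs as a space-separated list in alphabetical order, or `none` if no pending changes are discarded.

Initial committed: {b=14, c=8}
Op 1: BEGIN: in_txn=True, pending={}
Op 2: UPDATE b=15 (pending; pending now {b=15})
Op 3: UPDATE b=12 (pending; pending now {b=12})
Op 4: ROLLBACK: discarded pending ['b']; in_txn=False
Op 5: UPDATE c=7 (auto-commit; committed c=7)
Op 6: UPDATE c=8 (auto-commit; committed c=8)
Op 7: BEGIN: in_txn=True, pending={}
Op 8: ROLLBACK: discarded pending []; in_txn=False
Op 9: BEGIN: in_txn=True, pending={}
Op 10: UPDATE b=12 (pending; pending now {b=12})
ROLLBACK at op 4 discards: ['b']

Answer: b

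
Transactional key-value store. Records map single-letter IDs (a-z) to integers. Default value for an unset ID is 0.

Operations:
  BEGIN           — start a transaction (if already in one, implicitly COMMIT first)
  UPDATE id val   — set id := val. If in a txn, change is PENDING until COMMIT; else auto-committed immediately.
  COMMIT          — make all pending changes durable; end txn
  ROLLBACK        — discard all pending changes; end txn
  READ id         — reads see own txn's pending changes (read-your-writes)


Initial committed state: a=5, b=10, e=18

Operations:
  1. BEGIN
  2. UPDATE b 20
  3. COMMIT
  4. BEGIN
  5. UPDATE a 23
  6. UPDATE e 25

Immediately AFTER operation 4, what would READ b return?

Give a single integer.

Initial committed: {a=5, b=10, e=18}
Op 1: BEGIN: in_txn=True, pending={}
Op 2: UPDATE b=20 (pending; pending now {b=20})
Op 3: COMMIT: merged ['b'] into committed; committed now {a=5, b=20, e=18}
Op 4: BEGIN: in_txn=True, pending={}
After op 4: visible(b) = 20 (pending={}, committed={a=5, b=20, e=18})

Answer: 20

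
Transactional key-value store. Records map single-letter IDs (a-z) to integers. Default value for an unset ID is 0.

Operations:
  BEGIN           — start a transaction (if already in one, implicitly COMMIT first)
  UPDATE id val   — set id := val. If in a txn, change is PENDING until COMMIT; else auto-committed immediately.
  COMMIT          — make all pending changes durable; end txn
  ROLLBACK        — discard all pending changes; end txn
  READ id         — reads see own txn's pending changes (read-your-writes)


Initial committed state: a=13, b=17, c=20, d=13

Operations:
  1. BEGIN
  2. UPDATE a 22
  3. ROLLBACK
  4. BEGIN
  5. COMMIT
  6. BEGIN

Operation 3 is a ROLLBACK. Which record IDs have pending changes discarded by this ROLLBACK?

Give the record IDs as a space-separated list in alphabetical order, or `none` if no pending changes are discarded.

Answer: a

Derivation:
Initial committed: {a=13, b=17, c=20, d=13}
Op 1: BEGIN: in_txn=True, pending={}
Op 2: UPDATE a=22 (pending; pending now {a=22})
Op 3: ROLLBACK: discarded pending ['a']; in_txn=False
Op 4: BEGIN: in_txn=True, pending={}
Op 5: COMMIT: merged [] into committed; committed now {a=13, b=17, c=20, d=13}
Op 6: BEGIN: in_txn=True, pending={}
ROLLBACK at op 3 discards: ['a']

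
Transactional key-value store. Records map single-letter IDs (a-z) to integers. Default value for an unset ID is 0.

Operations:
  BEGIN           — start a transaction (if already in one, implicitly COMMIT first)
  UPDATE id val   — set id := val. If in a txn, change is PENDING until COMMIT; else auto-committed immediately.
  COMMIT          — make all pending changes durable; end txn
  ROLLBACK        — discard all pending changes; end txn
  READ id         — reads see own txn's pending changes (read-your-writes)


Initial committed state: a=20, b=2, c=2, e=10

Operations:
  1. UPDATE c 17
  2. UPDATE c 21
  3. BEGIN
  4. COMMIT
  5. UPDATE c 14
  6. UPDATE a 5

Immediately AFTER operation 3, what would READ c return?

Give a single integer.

Initial committed: {a=20, b=2, c=2, e=10}
Op 1: UPDATE c=17 (auto-commit; committed c=17)
Op 2: UPDATE c=21 (auto-commit; committed c=21)
Op 3: BEGIN: in_txn=True, pending={}
After op 3: visible(c) = 21 (pending={}, committed={a=20, b=2, c=21, e=10})

Answer: 21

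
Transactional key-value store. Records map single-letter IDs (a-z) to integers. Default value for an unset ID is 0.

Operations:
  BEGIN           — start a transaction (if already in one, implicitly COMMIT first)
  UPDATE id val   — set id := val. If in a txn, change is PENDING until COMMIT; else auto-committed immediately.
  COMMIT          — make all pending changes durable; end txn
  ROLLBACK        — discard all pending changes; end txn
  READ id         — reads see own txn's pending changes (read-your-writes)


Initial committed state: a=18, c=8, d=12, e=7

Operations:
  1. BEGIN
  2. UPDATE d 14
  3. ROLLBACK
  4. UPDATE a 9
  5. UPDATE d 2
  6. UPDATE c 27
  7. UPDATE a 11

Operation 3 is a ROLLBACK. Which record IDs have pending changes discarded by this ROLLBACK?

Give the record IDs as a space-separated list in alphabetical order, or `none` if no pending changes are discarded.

Initial committed: {a=18, c=8, d=12, e=7}
Op 1: BEGIN: in_txn=True, pending={}
Op 2: UPDATE d=14 (pending; pending now {d=14})
Op 3: ROLLBACK: discarded pending ['d']; in_txn=False
Op 4: UPDATE a=9 (auto-commit; committed a=9)
Op 5: UPDATE d=2 (auto-commit; committed d=2)
Op 6: UPDATE c=27 (auto-commit; committed c=27)
Op 7: UPDATE a=11 (auto-commit; committed a=11)
ROLLBACK at op 3 discards: ['d']

Answer: d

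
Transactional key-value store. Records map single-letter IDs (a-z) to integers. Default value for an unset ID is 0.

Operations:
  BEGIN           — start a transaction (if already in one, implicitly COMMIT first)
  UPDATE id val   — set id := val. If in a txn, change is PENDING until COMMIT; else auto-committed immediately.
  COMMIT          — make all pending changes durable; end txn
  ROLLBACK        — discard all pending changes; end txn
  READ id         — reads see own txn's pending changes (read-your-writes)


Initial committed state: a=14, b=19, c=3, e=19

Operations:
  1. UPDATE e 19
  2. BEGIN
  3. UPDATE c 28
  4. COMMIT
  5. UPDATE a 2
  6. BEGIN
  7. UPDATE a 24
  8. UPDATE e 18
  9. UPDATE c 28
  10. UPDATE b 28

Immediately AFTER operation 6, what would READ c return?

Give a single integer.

Initial committed: {a=14, b=19, c=3, e=19}
Op 1: UPDATE e=19 (auto-commit; committed e=19)
Op 2: BEGIN: in_txn=True, pending={}
Op 3: UPDATE c=28 (pending; pending now {c=28})
Op 4: COMMIT: merged ['c'] into committed; committed now {a=14, b=19, c=28, e=19}
Op 5: UPDATE a=2 (auto-commit; committed a=2)
Op 6: BEGIN: in_txn=True, pending={}
After op 6: visible(c) = 28 (pending={}, committed={a=2, b=19, c=28, e=19})

Answer: 28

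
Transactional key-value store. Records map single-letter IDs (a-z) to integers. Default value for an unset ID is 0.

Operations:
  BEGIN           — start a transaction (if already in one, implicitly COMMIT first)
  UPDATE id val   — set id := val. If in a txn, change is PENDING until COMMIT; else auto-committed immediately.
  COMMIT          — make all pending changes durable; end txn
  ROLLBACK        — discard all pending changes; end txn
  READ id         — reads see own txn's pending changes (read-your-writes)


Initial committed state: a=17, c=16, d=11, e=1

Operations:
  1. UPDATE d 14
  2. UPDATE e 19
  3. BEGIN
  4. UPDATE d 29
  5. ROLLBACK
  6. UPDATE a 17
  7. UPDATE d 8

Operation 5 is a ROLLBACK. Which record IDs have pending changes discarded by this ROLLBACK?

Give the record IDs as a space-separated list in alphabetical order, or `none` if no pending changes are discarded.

Initial committed: {a=17, c=16, d=11, e=1}
Op 1: UPDATE d=14 (auto-commit; committed d=14)
Op 2: UPDATE e=19 (auto-commit; committed e=19)
Op 3: BEGIN: in_txn=True, pending={}
Op 4: UPDATE d=29 (pending; pending now {d=29})
Op 5: ROLLBACK: discarded pending ['d']; in_txn=False
Op 6: UPDATE a=17 (auto-commit; committed a=17)
Op 7: UPDATE d=8 (auto-commit; committed d=8)
ROLLBACK at op 5 discards: ['d']

Answer: d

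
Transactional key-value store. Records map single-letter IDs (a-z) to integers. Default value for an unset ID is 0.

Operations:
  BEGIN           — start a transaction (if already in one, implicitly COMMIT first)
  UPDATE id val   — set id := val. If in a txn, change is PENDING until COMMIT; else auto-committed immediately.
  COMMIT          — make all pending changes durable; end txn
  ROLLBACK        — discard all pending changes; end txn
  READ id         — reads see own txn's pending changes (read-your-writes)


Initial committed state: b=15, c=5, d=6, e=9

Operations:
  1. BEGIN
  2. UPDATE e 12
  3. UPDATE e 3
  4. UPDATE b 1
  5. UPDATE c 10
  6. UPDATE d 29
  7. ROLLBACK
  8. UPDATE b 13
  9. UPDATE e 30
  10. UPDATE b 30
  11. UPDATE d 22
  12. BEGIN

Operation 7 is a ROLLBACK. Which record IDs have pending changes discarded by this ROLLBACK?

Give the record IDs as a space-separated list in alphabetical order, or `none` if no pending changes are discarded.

Initial committed: {b=15, c=5, d=6, e=9}
Op 1: BEGIN: in_txn=True, pending={}
Op 2: UPDATE e=12 (pending; pending now {e=12})
Op 3: UPDATE e=3 (pending; pending now {e=3})
Op 4: UPDATE b=1 (pending; pending now {b=1, e=3})
Op 5: UPDATE c=10 (pending; pending now {b=1, c=10, e=3})
Op 6: UPDATE d=29 (pending; pending now {b=1, c=10, d=29, e=3})
Op 7: ROLLBACK: discarded pending ['b', 'c', 'd', 'e']; in_txn=False
Op 8: UPDATE b=13 (auto-commit; committed b=13)
Op 9: UPDATE e=30 (auto-commit; committed e=30)
Op 10: UPDATE b=30 (auto-commit; committed b=30)
Op 11: UPDATE d=22 (auto-commit; committed d=22)
Op 12: BEGIN: in_txn=True, pending={}
ROLLBACK at op 7 discards: ['b', 'c', 'd', 'e']

Answer: b c d e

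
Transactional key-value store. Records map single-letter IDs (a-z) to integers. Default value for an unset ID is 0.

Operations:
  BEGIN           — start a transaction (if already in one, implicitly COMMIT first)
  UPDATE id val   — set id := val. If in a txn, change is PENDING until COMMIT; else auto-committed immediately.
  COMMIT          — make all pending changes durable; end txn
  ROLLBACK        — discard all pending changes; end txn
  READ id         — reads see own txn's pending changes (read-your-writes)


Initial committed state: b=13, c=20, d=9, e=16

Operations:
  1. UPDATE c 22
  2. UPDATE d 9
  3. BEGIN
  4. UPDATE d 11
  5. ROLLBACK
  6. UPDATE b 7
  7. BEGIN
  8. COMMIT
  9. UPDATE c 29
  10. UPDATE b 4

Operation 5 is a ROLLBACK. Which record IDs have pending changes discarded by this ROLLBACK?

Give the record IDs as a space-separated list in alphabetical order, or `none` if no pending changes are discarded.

Initial committed: {b=13, c=20, d=9, e=16}
Op 1: UPDATE c=22 (auto-commit; committed c=22)
Op 2: UPDATE d=9 (auto-commit; committed d=9)
Op 3: BEGIN: in_txn=True, pending={}
Op 4: UPDATE d=11 (pending; pending now {d=11})
Op 5: ROLLBACK: discarded pending ['d']; in_txn=False
Op 6: UPDATE b=7 (auto-commit; committed b=7)
Op 7: BEGIN: in_txn=True, pending={}
Op 8: COMMIT: merged [] into committed; committed now {b=7, c=22, d=9, e=16}
Op 9: UPDATE c=29 (auto-commit; committed c=29)
Op 10: UPDATE b=4 (auto-commit; committed b=4)
ROLLBACK at op 5 discards: ['d']

Answer: d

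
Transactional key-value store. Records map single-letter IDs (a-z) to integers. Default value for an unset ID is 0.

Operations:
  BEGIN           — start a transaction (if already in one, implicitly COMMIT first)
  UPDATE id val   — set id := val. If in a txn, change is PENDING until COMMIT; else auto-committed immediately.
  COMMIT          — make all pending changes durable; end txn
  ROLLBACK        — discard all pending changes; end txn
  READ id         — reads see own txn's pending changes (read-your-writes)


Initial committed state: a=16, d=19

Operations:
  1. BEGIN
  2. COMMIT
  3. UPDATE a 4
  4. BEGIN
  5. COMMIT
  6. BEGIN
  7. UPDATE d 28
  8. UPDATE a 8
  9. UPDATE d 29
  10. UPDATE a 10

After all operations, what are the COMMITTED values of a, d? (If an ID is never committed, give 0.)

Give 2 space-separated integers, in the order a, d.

Answer: 4 19

Derivation:
Initial committed: {a=16, d=19}
Op 1: BEGIN: in_txn=True, pending={}
Op 2: COMMIT: merged [] into committed; committed now {a=16, d=19}
Op 3: UPDATE a=4 (auto-commit; committed a=4)
Op 4: BEGIN: in_txn=True, pending={}
Op 5: COMMIT: merged [] into committed; committed now {a=4, d=19}
Op 6: BEGIN: in_txn=True, pending={}
Op 7: UPDATE d=28 (pending; pending now {d=28})
Op 8: UPDATE a=8 (pending; pending now {a=8, d=28})
Op 9: UPDATE d=29 (pending; pending now {a=8, d=29})
Op 10: UPDATE a=10 (pending; pending now {a=10, d=29})
Final committed: {a=4, d=19}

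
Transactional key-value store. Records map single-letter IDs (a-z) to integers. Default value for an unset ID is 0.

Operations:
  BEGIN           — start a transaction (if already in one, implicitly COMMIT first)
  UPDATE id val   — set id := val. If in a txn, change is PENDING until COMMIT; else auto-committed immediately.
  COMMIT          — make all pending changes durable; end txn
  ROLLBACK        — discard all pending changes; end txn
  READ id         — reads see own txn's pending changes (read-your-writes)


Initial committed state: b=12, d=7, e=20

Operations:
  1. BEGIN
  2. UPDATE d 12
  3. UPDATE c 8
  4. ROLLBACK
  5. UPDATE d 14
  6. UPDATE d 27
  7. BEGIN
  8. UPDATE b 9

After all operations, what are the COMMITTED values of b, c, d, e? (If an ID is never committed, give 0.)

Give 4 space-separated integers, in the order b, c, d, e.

Answer: 12 0 27 20

Derivation:
Initial committed: {b=12, d=7, e=20}
Op 1: BEGIN: in_txn=True, pending={}
Op 2: UPDATE d=12 (pending; pending now {d=12})
Op 3: UPDATE c=8 (pending; pending now {c=8, d=12})
Op 4: ROLLBACK: discarded pending ['c', 'd']; in_txn=False
Op 5: UPDATE d=14 (auto-commit; committed d=14)
Op 6: UPDATE d=27 (auto-commit; committed d=27)
Op 7: BEGIN: in_txn=True, pending={}
Op 8: UPDATE b=9 (pending; pending now {b=9})
Final committed: {b=12, d=27, e=20}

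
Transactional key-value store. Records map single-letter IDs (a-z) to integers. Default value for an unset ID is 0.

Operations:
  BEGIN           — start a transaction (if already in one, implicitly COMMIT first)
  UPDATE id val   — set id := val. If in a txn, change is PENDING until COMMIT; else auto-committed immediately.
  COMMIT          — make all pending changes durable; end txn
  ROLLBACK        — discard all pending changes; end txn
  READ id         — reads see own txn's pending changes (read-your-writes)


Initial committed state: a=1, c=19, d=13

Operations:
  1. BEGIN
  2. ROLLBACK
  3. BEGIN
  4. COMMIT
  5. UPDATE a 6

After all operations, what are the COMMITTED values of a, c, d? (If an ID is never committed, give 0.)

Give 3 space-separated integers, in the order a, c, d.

Answer: 6 19 13

Derivation:
Initial committed: {a=1, c=19, d=13}
Op 1: BEGIN: in_txn=True, pending={}
Op 2: ROLLBACK: discarded pending []; in_txn=False
Op 3: BEGIN: in_txn=True, pending={}
Op 4: COMMIT: merged [] into committed; committed now {a=1, c=19, d=13}
Op 5: UPDATE a=6 (auto-commit; committed a=6)
Final committed: {a=6, c=19, d=13}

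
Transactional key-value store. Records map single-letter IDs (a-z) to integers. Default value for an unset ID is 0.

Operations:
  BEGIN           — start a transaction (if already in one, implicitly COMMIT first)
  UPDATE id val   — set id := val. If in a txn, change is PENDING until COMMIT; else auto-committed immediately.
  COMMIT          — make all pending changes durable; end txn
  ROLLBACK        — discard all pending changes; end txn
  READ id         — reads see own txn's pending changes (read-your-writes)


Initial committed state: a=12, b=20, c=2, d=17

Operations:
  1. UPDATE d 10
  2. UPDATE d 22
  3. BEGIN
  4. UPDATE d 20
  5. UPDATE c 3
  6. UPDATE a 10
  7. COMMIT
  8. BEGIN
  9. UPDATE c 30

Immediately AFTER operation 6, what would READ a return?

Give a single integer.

Initial committed: {a=12, b=20, c=2, d=17}
Op 1: UPDATE d=10 (auto-commit; committed d=10)
Op 2: UPDATE d=22 (auto-commit; committed d=22)
Op 3: BEGIN: in_txn=True, pending={}
Op 4: UPDATE d=20 (pending; pending now {d=20})
Op 5: UPDATE c=3 (pending; pending now {c=3, d=20})
Op 6: UPDATE a=10 (pending; pending now {a=10, c=3, d=20})
After op 6: visible(a) = 10 (pending={a=10, c=3, d=20}, committed={a=12, b=20, c=2, d=22})

Answer: 10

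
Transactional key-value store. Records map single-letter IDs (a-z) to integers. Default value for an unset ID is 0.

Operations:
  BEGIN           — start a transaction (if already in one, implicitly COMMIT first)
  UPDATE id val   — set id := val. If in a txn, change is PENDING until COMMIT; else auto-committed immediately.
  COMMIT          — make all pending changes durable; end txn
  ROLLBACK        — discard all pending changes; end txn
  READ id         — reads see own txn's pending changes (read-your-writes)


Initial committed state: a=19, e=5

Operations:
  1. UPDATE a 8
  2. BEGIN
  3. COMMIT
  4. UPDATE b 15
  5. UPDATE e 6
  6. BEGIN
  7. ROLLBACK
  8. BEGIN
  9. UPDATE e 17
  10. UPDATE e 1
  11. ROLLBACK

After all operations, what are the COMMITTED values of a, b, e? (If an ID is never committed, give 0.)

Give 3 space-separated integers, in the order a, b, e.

Answer: 8 15 6

Derivation:
Initial committed: {a=19, e=5}
Op 1: UPDATE a=8 (auto-commit; committed a=8)
Op 2: BEGIN: in_txn=True, pending={}
Op 3: COMMIT: merged [] into committed; committed now {a=8, e=5}
Op 4: UPDATE b=15 (auto-commit; committed b=15)
Op 5: UPDATE e=6 (auto-commit; committed e=6)
Op 6: BEGIN: in_txn=True, pending={}
Op 7: ROLLBACK: discarded pending []; in_txn=False
Op 8: BEGIN: in_txn=True, pending={}
Op 9: UPDATE e=17 (pending; pending now {e=17})
Op 10: UPDATE e=1 (pending; pending now {e=1})
Op 11: ROLLBACK: discarded pending ['e']; in_txn=False
Final committed: {a=8, b=15, e=6}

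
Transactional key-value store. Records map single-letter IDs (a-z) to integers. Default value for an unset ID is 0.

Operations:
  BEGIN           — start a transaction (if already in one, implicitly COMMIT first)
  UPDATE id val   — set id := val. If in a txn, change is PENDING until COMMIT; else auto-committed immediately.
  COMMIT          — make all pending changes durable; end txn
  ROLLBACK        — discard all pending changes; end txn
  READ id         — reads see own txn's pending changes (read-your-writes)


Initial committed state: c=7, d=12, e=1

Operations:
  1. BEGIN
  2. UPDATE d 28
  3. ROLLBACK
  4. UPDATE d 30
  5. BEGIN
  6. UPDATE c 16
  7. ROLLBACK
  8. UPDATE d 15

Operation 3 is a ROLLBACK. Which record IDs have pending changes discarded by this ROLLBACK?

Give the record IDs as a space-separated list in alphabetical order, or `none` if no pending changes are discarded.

Answer: d

Derivation:
Initial committed: {c=7, d=12, e=1}
Op 1: BEGIN: in_txn=True, pending={}
Op 2: UPDATE d=28 (pending; pending now {d=28})
Op 3: ROLLBACK: discarded pending ['d']; in_txn=False
Op 4: UPDATE d=30 (auto-commit; committed d=30)
Op 5: BEGIN: in_txn=True, pending={}
Op 6: UPDATE c=16 (pending; pending now {c=16})
Op 7: ROLLBACK: discarded pending ['c']; in_txn=False
Op 8: UPDATE d=15 (auto-commit; committed d=15)
ROLLBACK at op 3 discards: ['d']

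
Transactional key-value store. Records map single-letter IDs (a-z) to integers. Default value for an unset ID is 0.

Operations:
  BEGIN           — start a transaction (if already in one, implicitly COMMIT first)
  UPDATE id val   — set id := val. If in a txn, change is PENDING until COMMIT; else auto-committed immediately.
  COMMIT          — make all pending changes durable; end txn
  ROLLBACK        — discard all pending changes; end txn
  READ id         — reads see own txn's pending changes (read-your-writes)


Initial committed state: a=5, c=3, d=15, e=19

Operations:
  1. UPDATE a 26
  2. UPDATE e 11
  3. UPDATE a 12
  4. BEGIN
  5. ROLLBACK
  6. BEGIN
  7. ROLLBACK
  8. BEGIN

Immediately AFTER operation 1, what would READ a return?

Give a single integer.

Answer: 26

Derivation:
Initial committed: {a=5, c=3, d=15, e=19}
Op 1: UPDATE a=26 (auto-commit; committed a=26)
After op 1: visible(a) = 26 (pending={}, committed={a=26, c=3, d=15, e=19})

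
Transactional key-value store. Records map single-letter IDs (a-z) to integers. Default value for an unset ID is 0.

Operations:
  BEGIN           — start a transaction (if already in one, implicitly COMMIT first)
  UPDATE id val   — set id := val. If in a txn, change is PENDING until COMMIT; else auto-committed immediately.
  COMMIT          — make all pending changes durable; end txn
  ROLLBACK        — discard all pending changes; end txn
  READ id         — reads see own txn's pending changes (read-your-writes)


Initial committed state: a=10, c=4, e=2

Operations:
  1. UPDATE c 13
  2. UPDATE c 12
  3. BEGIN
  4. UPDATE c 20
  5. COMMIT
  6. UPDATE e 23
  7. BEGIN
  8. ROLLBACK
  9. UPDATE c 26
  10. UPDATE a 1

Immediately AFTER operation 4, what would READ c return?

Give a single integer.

Answer: 20

Derivation:
Initial committed: {a=10, c=4, e=2}
Op 1: UPDATE c=13 (auto-commit; committed c=13)
Op 2: UPDATE c=12 (auto-commit; committed c=12)
Op 3: BEGIN: in_txn=True, pending={}
Op 4: UPDATE c=20 (pending; pending now {c=20})
After op 4: visible(c) = 20 (pending={c=20}, committed={a=10, c=12, e=2})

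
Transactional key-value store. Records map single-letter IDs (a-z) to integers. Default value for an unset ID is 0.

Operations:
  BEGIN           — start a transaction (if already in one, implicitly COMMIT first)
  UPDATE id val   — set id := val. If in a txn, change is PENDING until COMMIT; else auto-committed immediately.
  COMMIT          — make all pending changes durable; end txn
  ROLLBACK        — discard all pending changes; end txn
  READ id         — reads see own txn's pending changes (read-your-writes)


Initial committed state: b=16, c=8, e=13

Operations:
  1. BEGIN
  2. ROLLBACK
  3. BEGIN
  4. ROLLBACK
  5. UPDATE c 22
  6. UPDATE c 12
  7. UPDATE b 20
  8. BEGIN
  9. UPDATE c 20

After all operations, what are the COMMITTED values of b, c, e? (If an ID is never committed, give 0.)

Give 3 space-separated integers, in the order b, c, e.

Answer: 20 12 13

Derivation:
Initial committed: {b=16, c=8, e=13}
Op 1: BEGIN: in_txn=True, pending={}
Op 2: ROLLBACK: discarded pending []; in_txn=False
Op 3: BEGIN: in_txn=True, pending={}
Op 4: ROLLBACK: discarded pending []; in_txn=False
Op 5: UPDATE c=22 (auto-commit; committed c=22)
Op 6: UPDATE c=12 (auto-commit; committed c=12)
Op 7: UPDATE b=20 (auto-commit; committed b=20)
Op 8: BEGIN: in_txn=True, pending={}
Op 9: UPDATE c=20 (pending; pending now {c=20})
Final committed: {b=20, c=12, e=13}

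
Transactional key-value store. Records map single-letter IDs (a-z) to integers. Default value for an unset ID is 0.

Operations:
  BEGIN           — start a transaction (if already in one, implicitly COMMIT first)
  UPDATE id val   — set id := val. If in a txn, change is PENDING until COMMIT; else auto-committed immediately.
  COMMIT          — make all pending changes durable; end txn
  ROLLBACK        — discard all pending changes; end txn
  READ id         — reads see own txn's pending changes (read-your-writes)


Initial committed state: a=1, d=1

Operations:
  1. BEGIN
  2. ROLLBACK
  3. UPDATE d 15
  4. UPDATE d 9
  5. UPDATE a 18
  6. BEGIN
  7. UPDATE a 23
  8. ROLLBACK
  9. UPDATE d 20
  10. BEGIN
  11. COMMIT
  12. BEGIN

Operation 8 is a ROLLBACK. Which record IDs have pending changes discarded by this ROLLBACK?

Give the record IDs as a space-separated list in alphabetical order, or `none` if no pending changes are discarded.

Initial committed: {a=1, d=1}
Op 1: BEGIN: in_txn=True, pending={}
Op 2: ROLLBACK: discarded pending []; in_txn=False
Op 3: UPDATE d=15 (auto-commit; committed d=15)
Op 4: UPDATE d=9 (auto-commit; committed d=9)
Op 5: UPDATE a=18 (auto-commit; committed a=18)
Op 6: BEGIN: in_txn=True, pending={}
Op 7: UPDATE a=23 (pending; pending now {a=23})
Op 8: ROLLBACK: discarded pending ['a']; in_txn=False
Op 9: UPDATE d=20 (auto-commit; committed d=20)
Op 10: BEGIN: in_txn=True, pending={}
Op 11: COMMIT: merged [] into committed; committed now {a=18, d=20}
Op 12: BEGIN: in_txn=True, pending={}
ROLLBACK at op 8 discards: ['a']

Answer: a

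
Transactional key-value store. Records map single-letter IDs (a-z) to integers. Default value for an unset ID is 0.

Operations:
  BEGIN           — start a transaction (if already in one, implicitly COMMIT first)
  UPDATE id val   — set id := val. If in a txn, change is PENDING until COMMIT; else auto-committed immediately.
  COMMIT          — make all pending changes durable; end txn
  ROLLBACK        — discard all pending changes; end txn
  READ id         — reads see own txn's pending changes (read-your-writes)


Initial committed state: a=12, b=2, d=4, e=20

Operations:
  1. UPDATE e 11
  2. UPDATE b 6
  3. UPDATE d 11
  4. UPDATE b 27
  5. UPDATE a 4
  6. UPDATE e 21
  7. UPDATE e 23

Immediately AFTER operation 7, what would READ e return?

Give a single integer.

Answer: 23

Derivation:
Initial committed: {a=12, b=2, d=4, e=20}
Op 1: UPDATE e=11 (auto-commit; committed e=11)
Op 2: UPDATE b=6 (auto-commit; committed b=6)
Op 3: UPDATE d=11 (auto-commit; committed d=11)
Op 4: UPDATE b=27 (auto-commit; committed b=27)
Op 5: UPDATE a=4 (auto-commit; committed a=4)
Op 6: UPDATE e=21 (auto-commit; committed e=21)
Op 7: UPDATE e=23 (auto-commit; committed e=23)
After op 7: visible(e) = 23 (pending={}, committed={a=4, b=27, d=11, e=23})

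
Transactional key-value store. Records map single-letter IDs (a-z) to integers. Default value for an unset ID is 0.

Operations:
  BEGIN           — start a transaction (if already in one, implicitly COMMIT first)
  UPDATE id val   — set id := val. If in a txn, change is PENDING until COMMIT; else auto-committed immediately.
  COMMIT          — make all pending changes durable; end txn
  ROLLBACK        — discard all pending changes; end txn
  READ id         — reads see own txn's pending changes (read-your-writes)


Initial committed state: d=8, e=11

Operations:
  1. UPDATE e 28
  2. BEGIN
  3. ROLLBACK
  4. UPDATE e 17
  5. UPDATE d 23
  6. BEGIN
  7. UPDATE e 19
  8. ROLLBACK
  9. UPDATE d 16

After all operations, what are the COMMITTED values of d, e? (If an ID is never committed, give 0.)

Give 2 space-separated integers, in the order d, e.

Initial committed: {d=8, e=11}
Op 1: UPDATE e=28 (auto-commit; committed e=28)
Op 2: BEGIN: in_txn=True, pending={}
Op 3: ROLLBACK: discarded pending []; in_txn=False
Op 4: UPDATE e=17 (auto-commit; committed e=17)
Op 5: UPDATE d=23 (auto-commit; committed d=23)
Op 6: BEGIN: in_txn=True, pending={}
Op 7: UPDATE e=19 (pending; pending now {e=19})
Op 8: ROLLBACK: discarded pending ['e']; in_txn=False
Op 9: UPDATE d=16 (auto-commit; committed d=16)
Final committed: {d=16, e=17}

Answer: 16 17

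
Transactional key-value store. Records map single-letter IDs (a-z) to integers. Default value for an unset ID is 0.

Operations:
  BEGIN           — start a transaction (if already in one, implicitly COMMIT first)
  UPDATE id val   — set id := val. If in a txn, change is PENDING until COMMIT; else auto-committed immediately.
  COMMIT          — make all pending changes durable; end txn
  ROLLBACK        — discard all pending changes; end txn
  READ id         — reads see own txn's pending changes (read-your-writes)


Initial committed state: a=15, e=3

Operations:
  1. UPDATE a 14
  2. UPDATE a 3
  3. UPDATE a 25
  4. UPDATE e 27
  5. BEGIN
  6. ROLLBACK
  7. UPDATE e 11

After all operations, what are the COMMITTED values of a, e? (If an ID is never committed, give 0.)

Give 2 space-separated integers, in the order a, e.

Answer: 25 11

Derivation:
Initial committed: {a=15, e=3}
Op 1: UPDATE a=14 (auto-commit; committed a=14)
Op 2: UPDATE a=3 (auto-commit; committed a=3)
Op 3: UPDATE a=25 (auto-commit; committed a=25)
Op 4: UPDATE e=27 (auto-commit; committed e=27)
Op 5: BEGIN: in_txn=True, pending={}
Op 6: ROLLBACK: discarded pending []; in_txn=False
Op 7: UPDATE e=11 (auto-commit; committed e=11)
Final committed: {a=25, e=11}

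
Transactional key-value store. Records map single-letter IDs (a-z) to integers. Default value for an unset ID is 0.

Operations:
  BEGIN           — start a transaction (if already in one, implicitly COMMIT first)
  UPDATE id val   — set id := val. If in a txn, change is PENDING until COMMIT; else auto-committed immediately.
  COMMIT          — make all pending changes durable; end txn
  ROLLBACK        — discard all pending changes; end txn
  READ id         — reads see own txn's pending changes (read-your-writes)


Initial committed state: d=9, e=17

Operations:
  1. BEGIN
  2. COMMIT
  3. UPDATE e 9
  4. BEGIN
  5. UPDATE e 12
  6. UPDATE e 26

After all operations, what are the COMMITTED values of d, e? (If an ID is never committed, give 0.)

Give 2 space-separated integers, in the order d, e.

Initial committed: {d=9, e=17}
Op 1: BEGIN: in_txn=True, pending={}
Op 2: COMMIT: merged [] into committed; committed now {d=9, e=17}
Op 3: UPDATE e=9 (auto-commit; committed e=9)
Op 4: BEGIN: in_txn=True, pending={}
Op 5: UPDATE e=12 (pending; pending now {e=12})
Op 6: UPDATE e=26 (pending; pending now {e=26})
Final committed: {d=9, e=9}

Answer: 9 9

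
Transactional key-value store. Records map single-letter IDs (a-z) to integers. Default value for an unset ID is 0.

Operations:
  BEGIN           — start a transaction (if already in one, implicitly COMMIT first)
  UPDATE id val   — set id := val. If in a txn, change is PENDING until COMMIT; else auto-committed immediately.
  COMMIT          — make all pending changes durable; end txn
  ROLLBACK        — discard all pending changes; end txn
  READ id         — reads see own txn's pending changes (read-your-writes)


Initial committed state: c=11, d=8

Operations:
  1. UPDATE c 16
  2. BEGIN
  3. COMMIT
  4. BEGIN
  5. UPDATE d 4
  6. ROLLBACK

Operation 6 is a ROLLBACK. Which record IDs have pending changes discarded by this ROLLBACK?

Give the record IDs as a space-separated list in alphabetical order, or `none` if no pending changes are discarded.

Initial committed: {c=11, d=8}
Op 1: UPDATE c=16 (auto-commit; committed c=16)
Op 2: BEGIN: in_txn=True, pending={}
Op 3: COMMIT: merged [] into committed; committed now {c=16, d=8}
Op 4: BEGIN: in_txn=True, pending={}
Op 5: UPDATE d=4 (pending; pending now {d=4})
Op 6: ROLLBACK: discarded pending ['d']; in_txn=False
ROLLBACK at op 6 discards: ['d']

Answer: d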